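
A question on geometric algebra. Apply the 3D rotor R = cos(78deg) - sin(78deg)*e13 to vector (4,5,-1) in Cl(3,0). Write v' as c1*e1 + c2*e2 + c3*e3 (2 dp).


Rotor R = cos(78deg) - sin(78deg)*e13
Rotation angle theta = 2 * 78 = 156 degrees in the e13 plane (e1 -> e3).
The component perpendicular to the plane (e2) is invariant: v'_2 = v2 = 5.00
cos(156deg) = -0.9135, sin(156deg) = 0.4067
v'_1 = v1*cos(theta) - v3*sin(theta) = 4*(-0.9135) - (-1)*0.4067 = -3.25
v'_3 = v1*sin(theta) + v3*cos(theta) = 4*0.4067 + (-1)*(-0.9135) = 2.54
v' = -3.25*e1 + 5.00*e2 + 2.54*e3


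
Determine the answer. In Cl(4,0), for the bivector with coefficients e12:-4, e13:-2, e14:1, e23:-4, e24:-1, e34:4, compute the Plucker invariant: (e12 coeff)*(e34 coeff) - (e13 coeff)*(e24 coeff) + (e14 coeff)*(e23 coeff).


Plucker relation: af - be + cd
a*f = (-4)*4 = -16
b*e = (-2)*(-1) = 2
c*d = 1*(-4) = -4
af - be + cd = -16 - 2 + (-4)
= -22


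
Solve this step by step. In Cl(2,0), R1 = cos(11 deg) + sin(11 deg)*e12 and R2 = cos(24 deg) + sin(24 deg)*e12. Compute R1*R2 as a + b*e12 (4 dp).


Same-plane rotors commute and their half-angles add:
R1*R2 = cos(a1 + a2) + sin(a1 + a2)*e12.
a1 + a2 = 11 + 24 = 35 deg
cos(35 deg) = 0.8192
sin(35 deg) = 0.5736
R1*R2 = 0.8192 + 0.5736*e12


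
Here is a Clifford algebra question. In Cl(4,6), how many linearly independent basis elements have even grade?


Even subalgebra dimension = 2^(n-1)
n = 4 + 6 = 10
2^(10 - 1) = 2^9 = 512
Verification: sum of C(10,k) for even k = 1 + 45 + 210 + 210 + 45 + 1 = 512
Result = 512


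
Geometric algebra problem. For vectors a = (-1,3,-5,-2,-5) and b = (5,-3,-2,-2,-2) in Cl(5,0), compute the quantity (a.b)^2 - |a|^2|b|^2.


a . b = (-1)*5 + 3*(-3) + (-5)*(-2) + (-2)*(-2) + (-5)*(-2)
= -5 + (-9) + 10 + 4 + 10 = 10
|a|^2 = (-1)^2 + 3^2 + (-5)^2 + (-2)^2 + (-5)^2 = 64
|b|^2 = 5^2 + (-3)^2 + (-2)^2 + (-2)^2 + (-2)^2 = 46
(a.b)^2 = 10^2 = 100
|a|^2 * |b|^2 = 64 * 46 = 2944
Result = 100 - 2944 = -2844


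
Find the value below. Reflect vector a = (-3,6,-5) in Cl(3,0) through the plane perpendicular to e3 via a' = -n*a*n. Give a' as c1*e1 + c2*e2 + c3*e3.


Reflection formula: a' = -n*a*n, with n = e3 (unit vector, n^2 = 1).
For reflection through hyperplane perp to e3:
The component along e3 flips sign, others stay.
a = (-3, 6, -5)
a' = (-3, 6, 5)
a' = -3*e1 + 6*e2 + 5*e3


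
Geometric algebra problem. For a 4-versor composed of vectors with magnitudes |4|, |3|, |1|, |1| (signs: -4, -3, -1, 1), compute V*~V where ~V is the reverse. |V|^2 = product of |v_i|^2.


Each vector v_i has |v_i|^2 = s_i^2
Squared scales: (-4)^2 = 16, (-3)^2 = 9, (-1)^2 = 1, 1^2 = 1
|V|^2 = 16 * 9 * 1 * 1
= 144


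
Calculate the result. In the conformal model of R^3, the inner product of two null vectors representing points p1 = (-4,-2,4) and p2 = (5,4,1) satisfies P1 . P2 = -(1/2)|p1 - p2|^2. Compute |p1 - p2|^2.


p1 - p2 = (-9, -6, 3)
|p1 - p2|^2 = (-9)^2 + (-6)^2 + 3^2
= 81 + 36 + 9
= 126


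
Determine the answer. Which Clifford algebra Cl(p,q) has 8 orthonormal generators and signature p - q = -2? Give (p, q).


We need p + q = 8 and p - q = -2.
Adding: 2p = 8 + (-2) = 6, so p = 3.
Then q = 8 - 3 = 5.
(p, q) = (3, 5)


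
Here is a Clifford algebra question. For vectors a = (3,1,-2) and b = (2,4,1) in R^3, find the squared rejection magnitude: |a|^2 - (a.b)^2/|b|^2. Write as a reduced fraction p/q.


|a|^2 = 3^2 + 1^2 + (-2)^2 = 14
|b|^2 = 2^2 + 4^2 + 1^2 = 21
a . b = 3*2 + 1*4 + (-2)*1 = 8
(a.b)^2 = 8^2 = 64
|rej|^2 = 14 - 64/21
= (294 - 64)/21
= 230/21
In lowest terms: 230/21


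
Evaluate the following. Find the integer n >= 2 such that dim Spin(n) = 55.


dim Spin(n) = dim so(n) = n(n-1)/2.
Solve n(n-1)/2 = 55, i.e. n^2 - n - 110 = 0.
Discriminant = 1 + 8*55 = 441
n = (1 + sqrt(441))/2 = (1 + 21)/2 = 11


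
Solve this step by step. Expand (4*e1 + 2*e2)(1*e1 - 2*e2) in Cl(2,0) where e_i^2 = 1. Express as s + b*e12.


Expand: (4*e1 + 2*e2)(1*e1 - 2*e2)
= 4*1*e1e1 + 4*(-2)*e1e2 + 2*1*e2e1 + 2*(-2)*e2e2
Using e1^2 = e2^2 = 1, e2e1 = -e1e2:
Scalar part s = 4*1 + 2*(-2) = 4 + (-4) = 0
Bivector part b = 4*(-2) - 2*1 = -8 - 2 = -10
uv = 0 - 10*e12


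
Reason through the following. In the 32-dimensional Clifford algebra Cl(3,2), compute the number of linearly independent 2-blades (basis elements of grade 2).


Number of grade-k basis blades in Cl(p,q) with n = p + q is C(n, k).
n = 3 + 2 = 5
C(5, 2) = 5! / (2! * 3!)
= 120 / (2 * 6)
= 10


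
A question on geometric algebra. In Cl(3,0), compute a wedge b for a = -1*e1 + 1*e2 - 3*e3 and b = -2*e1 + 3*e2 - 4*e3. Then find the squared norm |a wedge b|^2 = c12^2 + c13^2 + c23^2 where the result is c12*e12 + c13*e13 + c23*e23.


a wedge b = (a1*b2 - a2*b1)*e12 + (a1*b3 - a3*b1)*e13 + (a2*b3 - a3*b2)*e23
e12 coeff: (-1)*3 - 1*(-2) = -3 - (-2) = -1
e13 coeff: (-1)*(-4) - (-3)*(-2) = 4 - 6 = -2
e23 coeff: 1*(-4) - (-3)*3 = -4 - (-9) = 5
|a wedge b|^2 = (-1)^2 + (-2)^2 + 5^2
= 1 + 4 + 25
= 30


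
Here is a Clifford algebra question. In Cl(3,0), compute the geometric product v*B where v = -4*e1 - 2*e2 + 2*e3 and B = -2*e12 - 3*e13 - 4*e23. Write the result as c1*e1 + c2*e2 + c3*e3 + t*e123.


vB has grade-1 (vector) and grade-3 (trivector) parts: vB = (v _| B) + (v ^ B).
Vector part <vB>_1:
  e1: -v2*b12 - v3*b13 = -(-2)*(-2) - (2)*(-3) = 2
  e2: v1*b12 - v3*b23 = (-4)*(-2) - (2)*(-4) = 16
  e3: v1*b13 + v2*b23 = (-4)*(-3) + (-2)*(-4) = 20
Trivector part <vB>_3:
  e123: v1*b23 - v2*b13 + v3*b12 = (-4)*(-4) - (-2)*(-3) + (2)*(-2) = 6
vB = 2*e1 + 16*e2 + 20*e3 + 6*e123


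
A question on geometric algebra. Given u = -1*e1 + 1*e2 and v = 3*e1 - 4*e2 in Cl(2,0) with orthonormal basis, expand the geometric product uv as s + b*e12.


Expand: (-1*e1 + 1*e2)(3*e1 - 4*e2)
= (-1)*3*e1e1 + (-1)*(-4)*e1e2 + 1*3*e2e1 + 1*(-4)*e2e2
Using e1^2 = e2^2 = 1, e2e1 = -e1e2:
Scalar part s = (-1)*3 + 1*(-4) = -3 + (-4) = -7
Bivector part b = (-1)*(-4) - 1*3 = 4 - 3 = 1
uv = -7 + 1*e12


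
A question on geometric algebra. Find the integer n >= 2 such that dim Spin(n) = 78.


dim Spin(n) = dim so(n) = n(n-1)/2.
Solve n(n-1)/2 = 78, i.e. n^2 - n - 156 = 0.
Discriminant = 1 + 8*78 = 625
n = (1 + sqrt(625))/2 = (1 + 25)/2 = 13


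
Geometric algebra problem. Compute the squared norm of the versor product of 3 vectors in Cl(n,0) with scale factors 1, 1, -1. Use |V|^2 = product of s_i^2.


Each vector v_i has |v_i|^2 = s_i^2
Squared scales: 1^2 = 1, 1^2 = 1, (-1)^2 = 1
|V|^2 = 1 * 1 * 1
= 1


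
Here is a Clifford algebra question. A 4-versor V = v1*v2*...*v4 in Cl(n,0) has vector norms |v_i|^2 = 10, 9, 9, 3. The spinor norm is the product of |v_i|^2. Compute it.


Spinor norm N(V) = |v1|^2 * |v2|^2 * ... * |v4|^2
= 10 * 9 * 9 * 3
Running product: 10, 90, 810, 2430
N(V) = 2430


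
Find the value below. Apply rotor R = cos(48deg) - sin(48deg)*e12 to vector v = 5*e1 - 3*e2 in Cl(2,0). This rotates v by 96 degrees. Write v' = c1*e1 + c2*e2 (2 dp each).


Rotor R = cos(48deg) - sin(48deg)*e12
Rotation angle theta = 2 * 48 = 96 degrees
v' = R*v*~R rotates v by theta.
cos(96deg) = -0.1045, sin(96deg) = 0.9945
v'_1 = 5*cos(96deg) - (-3)*sin(96deg)
= 5*(-0.1045) - (-3)*0.9945
= 2.46
v'_2 = 5*sin(96deg) + (-3)*cos(96deg)
= 5*0.9945 + (-3)*(-0.1045)
= 5.29
v' = 2.46*e1 + 5.29*e2


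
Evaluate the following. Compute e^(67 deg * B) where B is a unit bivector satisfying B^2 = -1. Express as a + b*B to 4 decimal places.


For a unit bivector B with B^2 = -1, the exponential series gives
e^(theta*B) = cos(theta) + sin(theta)*B (the GA analogue of Euler's formula).
theta = 67 degrees = 1.169371 rad
cos(67 deg) = 0.3907
sin(67 deg) = 0.9205
exp(theta*B) = 0.3907 + 0.9205*B


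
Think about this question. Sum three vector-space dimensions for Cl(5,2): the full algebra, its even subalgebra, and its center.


n = 5 + 2 = 7
Total dim = 2^7 = 128
Even subalgebra dim = 2^6 = 64
n is odd, so center dim = 2
Sum = 128 + 64 + 2 = 194


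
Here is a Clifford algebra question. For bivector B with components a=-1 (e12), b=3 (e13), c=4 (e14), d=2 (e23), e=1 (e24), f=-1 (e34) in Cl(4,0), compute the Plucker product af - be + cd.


Plucker relation: af - be + cd
a*f = (-1)*(-1) = 1
b*e = 3*1 = 3
c*d = 4*2 = 8
af - be + cd = 1 - 3 + 8
= 6


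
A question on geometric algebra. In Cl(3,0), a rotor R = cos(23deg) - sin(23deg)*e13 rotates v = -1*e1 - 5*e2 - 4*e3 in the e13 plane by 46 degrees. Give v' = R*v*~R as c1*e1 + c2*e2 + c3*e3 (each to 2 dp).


Rotor R = cos(23deg) - sin(23deg)*e13
Rotation angle theta = 2 * 23 = 46 degrees in the e13 plane (e1 -> e3).
The component perpendicular to the plane (e2) is invariant: v'_2 = v2 = -5.00
cos(46deg) = 0.6947, sin(46deg) = 0.7193
v'_1 = v1*cos(theta) - v3*sin(theta) = -1*0.6947 - (-4)*0.7193 = 2.18
v'_3 = v1*sin(theta) + v3*cos(theta) = -1*0.7193 + (-4)*0.6947 = -3.50
v' = 2.18*e1 - 5.00*e2 - 3.50*e3


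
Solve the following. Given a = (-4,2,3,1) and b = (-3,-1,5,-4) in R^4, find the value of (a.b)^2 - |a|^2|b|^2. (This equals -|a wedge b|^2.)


a . b = (-4)*(-3) + 2*(-1) + 3*5 + 1*(-4)
= 12 + (-2) + 15 + (-4) = 21
|a|^2 = (-4)^2 + 2^2 + 3^2 + 1^2 = 30
|b|^2 = (-3)^2 + (-1)^2 + 5^2 + (-4)^2 = 51
(a.b)^2 = 21^2 = 441
|a|^2 * |b|^2 = 30 * 51 = 1530
Result = 441 - 1530 = -1089


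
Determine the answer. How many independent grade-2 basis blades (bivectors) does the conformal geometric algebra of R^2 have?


The conformal model of R^2 uses Cl(3,1) with m = 2 + 2 = 4 generators.
Number of grade-2 blades = C(m, 2) = C(4, 2)
= 4*3/2 = 6


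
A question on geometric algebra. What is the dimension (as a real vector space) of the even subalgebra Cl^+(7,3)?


Even subalgebra dimension = 2^(n-1)
n = 7 + 3 = 10
2^(10 - 1) = 2^9 = 512
Verification: sum of C(10,k) for even k = 1 + 45 + 210 + 210 + 45 + 1 = 512
Result = 512


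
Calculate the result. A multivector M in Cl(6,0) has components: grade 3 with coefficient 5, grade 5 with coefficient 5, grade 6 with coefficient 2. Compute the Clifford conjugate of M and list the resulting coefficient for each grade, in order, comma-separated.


Clifford conjugate sign for grade k: (-1)^(k(k+1)/2)
Grade 3: (-1)^(3*4/2) = (-1)^6 = 1, coeff 5 -> 5
Grade 5: (-1)^(5*6/2) = (-1)^15 = -1, coeff 5 -> -5
Grade 6: (-1)^(6*7/2) = (-1)^21 = -1, coeff 2 -> -2
Conjugated coefficients: 5, -5, -2


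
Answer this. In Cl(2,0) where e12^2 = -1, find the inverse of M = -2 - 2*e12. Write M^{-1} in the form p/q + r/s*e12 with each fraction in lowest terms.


M = -2 - 2*e12, where e12^2 = -1.
Since M commutes with its reverse ~M = a - b*e12, M * ~M = a^2 - b^2*e12^2 = a^2 + b^2.
So M^{-1} = ~M / (a^2 + b^2) = (a - b*e12)/(a^2 + b^2).
a^2 + b^2 = 4 + 4 = 8
Scalar part = -2/8 = -1/4
Bivector coeff = 2/8 = 1/4
M^{-1} = -1/4 + 1/4*e12


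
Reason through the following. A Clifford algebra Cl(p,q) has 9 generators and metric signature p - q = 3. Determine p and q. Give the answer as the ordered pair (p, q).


We need p + q = 9 and p - q = 3.
Adding: 2p = 9 + 3 = 12, so p = 6.
Then q = 9 - 6 = 3.
(p, q) = (6, 3)


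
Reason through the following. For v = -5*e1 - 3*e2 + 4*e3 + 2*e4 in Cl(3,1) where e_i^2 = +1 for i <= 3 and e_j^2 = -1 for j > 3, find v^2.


v^2 = sum of c_i^2 * e_i^2
Positive signature terms (e_i^2 = +1): (-5)^2 + (-3)^2 + 4^2 = 50
Negative signature terms (e_j^2 = -1): 2^2 = 4
v^2 = 50 - 4 = 46


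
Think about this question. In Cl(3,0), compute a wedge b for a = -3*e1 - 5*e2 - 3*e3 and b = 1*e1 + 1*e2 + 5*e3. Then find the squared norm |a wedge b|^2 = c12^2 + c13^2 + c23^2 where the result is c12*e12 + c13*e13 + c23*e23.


a wedge b = (a1*b2 - a2*b1)*e12 + (a1*b3 - a3*b1)*e13 + (a2*b3 - a3*b2)*e23
e12 coeff: (-3)*1 - (-5)*1 = -3 - (-5) = 2
e13 coeff: (-3)*5 - (-3)*1 = -15 - (-3) = -12
e23 coeff: (-5)*5 - (-3)*1 = -25 - (-3) = -22
|a wedge b|^2 = 2^2 + (-12)^2 + (-22)^2
= 4 + 144 + 484
= 632


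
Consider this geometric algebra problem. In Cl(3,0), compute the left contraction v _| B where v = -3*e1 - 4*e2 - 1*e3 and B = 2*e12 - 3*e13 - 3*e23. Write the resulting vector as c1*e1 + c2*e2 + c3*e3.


Left contraction v _| B = <vB>_1 (grade-1 part of the geometric product vB).
Using e1_|e12 = e2, e2_|e12 = -e1, e1_|e13 = e3, e3_|e13 = -e1, e2_|e23 = e3, e3_|e23 = -e2:
e1 coeff: -v2*b12 - v3*b13 = -(-4)*(2) - (-1)*(-3) = 5
e2 coeff: v1*b12 - v3*b23 = (-3)*(2) - (-1)*(-3) = -9
e3 coeff: v1*b13 + v2*b23 = (-3)*(-3) + (-4)*(-3) = 21
v _| B = 5*e1 - 9*e2 + 21*e3


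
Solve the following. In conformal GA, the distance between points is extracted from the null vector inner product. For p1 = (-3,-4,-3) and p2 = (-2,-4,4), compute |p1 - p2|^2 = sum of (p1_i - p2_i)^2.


p1 - p2 = (-1, 0, -7)
|p1 - p2|^2 = (-1)^2 + 0^2 + (-7)^2
= 1 + 0 + 49
= 50


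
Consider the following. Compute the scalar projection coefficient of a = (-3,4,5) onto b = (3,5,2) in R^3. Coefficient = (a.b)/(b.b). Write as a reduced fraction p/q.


Projection coefficient = (a . b) / (b . b)
a . b = (-3)*3 + 4*5 + 5*2
= -9 + 20 + 10 = 21
b . b = 3^2 + 5^2 + 2^2
= 9 + 25 + 4 = 38
Coefficient = 21/38
In lowest terms: 21/38


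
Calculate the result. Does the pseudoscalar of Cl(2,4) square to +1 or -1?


The pseudoscalar I = e1...e_n (product of all n generators) of Cl(p,q) satisfies I^2 = (-1)^(q + n(n-1)/2).
p = 2, q = 4, n = p + q = 6
n(n-1)/2 = 6 * 5 / 2 = 15
Exponent = q + n(n-1)/2 = 4 + 15 = 19
I^2 = (-1)^19 = -1


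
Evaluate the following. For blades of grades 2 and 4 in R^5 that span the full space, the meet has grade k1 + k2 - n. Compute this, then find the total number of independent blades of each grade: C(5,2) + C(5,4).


Meet grade = grade(A) + grade(B) - n
= 2 + 4 - 5 = 1
C(5,2) = 10
C(5,4) = 5
dim_A + dim_B = 10 + 5 = 15


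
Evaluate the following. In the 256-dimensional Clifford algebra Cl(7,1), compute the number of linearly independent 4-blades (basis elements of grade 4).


Number of grade-k basis blades in Cl(p,q) with n = p + q is C(n, k).
n = 7 + 1 = 8
C(8, 4) = 8! / (4! * 4!)
= 40320 / (24 * 24)
= 70


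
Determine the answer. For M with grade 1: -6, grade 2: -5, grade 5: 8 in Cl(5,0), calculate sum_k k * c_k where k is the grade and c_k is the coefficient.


Grade-weighted sum = sum of grade_k * coefficient_k
1*(-6) = -6
2*(-5) = -10
5*8 = 40
Total = -6 + (-10) + 40 = 24


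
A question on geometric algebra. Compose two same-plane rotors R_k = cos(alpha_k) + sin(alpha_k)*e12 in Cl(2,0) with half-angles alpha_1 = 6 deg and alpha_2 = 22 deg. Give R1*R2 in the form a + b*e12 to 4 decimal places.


Same-plane rotors commute and their half-angles add:
R1*R2 = cos(a1 + a2) + sin(a1 + a2)*e12.
a1 + a2 = 6 + 22 = 28 deg
cos(28 deg) = 0.8829
sin(28 deg) = 0.4695
R1*R2 = 0.8829 + 0.4695*e12


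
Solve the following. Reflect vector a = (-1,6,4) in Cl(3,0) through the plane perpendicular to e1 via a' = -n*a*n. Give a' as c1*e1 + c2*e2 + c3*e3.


Reflection formula: a' = -n*a*n, with n = e1 (unit vector, n^2 = 1).
For reflection through hyperplane perp to e1:
The component along e1 flips sign, others stay.
a = (-1, 6, 4)
a' = (1, 6, 4)
a' = 1*e1 + 6*e2 + 4*e3


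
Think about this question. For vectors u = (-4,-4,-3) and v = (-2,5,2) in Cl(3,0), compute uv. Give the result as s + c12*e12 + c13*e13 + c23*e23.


In Cl(3,0): e_i^2 = 1, e_ie_j = -e_je_i for i != j.
Scalar part = u . v = (-4)*(-2) + (-4)*5 + (-3)*2
= 8 + (-20) + (-6) = -18
e12 coeff = (-4)*5 - (-4)*(-2) = -20 - 8 = -28
e13 coeff = (-4)*2 - (-3)*(-2) = -8 - 6 = -14
e23 coeff = (-4)*2 - (-3)*5 = -8 - (-15) = 7
uv = -18 - 28*e12 - 14*e13 + 7*e23


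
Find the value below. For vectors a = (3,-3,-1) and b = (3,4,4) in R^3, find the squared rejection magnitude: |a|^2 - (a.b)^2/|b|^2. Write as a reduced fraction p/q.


|a|^2 = 3^2 + (-3)^2 + (-1)^2 = 19
|b|^2 = 3^2 + 4^2 + 4^2 = 41
a . b = 3*3 + (-3)*4 + (-1)*4 = -7
(a.b)^2 = (-7)^2 = 49
|rej|^2 = 19 - 49/41
= (779 - 49)/41
= 730/41
In lowest terms: 730/41


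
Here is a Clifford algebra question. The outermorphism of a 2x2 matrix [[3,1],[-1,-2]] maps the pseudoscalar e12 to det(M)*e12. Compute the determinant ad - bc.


The outermorphism of a linear map f sends e1^e2 to f(e1)^f(e2).
f(e1) = 3*e1 - 1*e2
f(e2) = 1*e1 - 2*e2
f(e1) ^ f(e2) = (3*e1 - 1*e2) ^ (1*e1 - 2*e2)
= 3*(-2)*e12 + (-1)*1*e21
= (-6 - (-1))*e12
= -5*e12
Coefficient = -5


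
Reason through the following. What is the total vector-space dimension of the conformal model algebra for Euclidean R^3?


The conformal model of R^3 uses Cl(4,1): the 3 Euclidean generators plus two extra orthogonal generators e+ (e+^2 = +1) and e- (e-^2 = -1), from which the null vectors e0, einf are built.
Number of generators m = 3 + 2 = 5.
dim Cl(p,q) = 2^m = 2^5 = 32


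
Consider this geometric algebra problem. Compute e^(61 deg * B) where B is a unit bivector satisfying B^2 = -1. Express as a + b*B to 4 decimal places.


For a unit bivector B with B^2 = -1, the exponential series gives
e^(theta*B) = cos(theta) + sin(theta)*B (the GA analogue of Euler's formula).
theta = 61 degrees = 1.064651 rad
cos(61 deg) = 0.4848
sin(61 deg) = 0.8746
exp(theta*B) = 0.4848 + 0.8746*B


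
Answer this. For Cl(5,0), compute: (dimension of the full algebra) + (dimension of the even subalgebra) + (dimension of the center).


n = 5 + 0 = 5
Total dim = 2^5 = 32
Even subalgebra dim = 2^4 = 16
n is odd, so center dim = 2
Sum = 32 + 16 + 2 = 50


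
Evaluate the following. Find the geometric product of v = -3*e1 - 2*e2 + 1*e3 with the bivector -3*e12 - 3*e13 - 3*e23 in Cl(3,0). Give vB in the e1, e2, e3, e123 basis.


vB has grade-1 (vector) and grade-3 (trivector) parts: vB = (v _| B) + (v ^ B).
Vector part <vB>_1:
  e1: -v2*b12 - v3*b13 = -(-2)*(-3) - (1)*(-3) = -3
  e2: v1*b12 - v3*b23 = (-3)*(-3) - (1)*(-3) = 12
  e3: v1*b13 + v2*b23 = (-3)*(-3) + (-2)*(-3) = 15
Trivector part <vB>_3:
  e123: v1*b23 - v2*b13 + v3*b12 = (-3)*(-3) - (-2)*(-3) + (1)*(-3) = 0
vB = -3*e1 + 12*e2 + 15*e3 + 0*e123


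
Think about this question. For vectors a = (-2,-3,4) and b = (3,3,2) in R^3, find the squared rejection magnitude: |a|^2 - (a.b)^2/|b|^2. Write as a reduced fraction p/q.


|a|^2 = (-2)^2 + (-3)^2 + 4^2 = 29
|b|^2 = 3^2 + 3^2 + 2^2 = 22
a . b = (-2)*3 + (-3)*3 + 4*2 = -7
(a.b)^2 = (-7)^2 = 49
|rej|^2 = 29 - 49/22
= (638 - 49)/22
= 589/22
In lowest terms: 589/22


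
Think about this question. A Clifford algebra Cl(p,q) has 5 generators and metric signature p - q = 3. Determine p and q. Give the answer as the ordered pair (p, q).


We need p + q = 5 and p - q = 3.
Adding: 2p = 5 + 3 = 8, so p = 4.
Then q = 5 - 4 = 1.
(p, q) = (4, 1)


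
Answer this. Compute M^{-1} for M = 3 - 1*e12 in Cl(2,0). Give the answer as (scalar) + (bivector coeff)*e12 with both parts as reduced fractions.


M = 3 - 1*e12, where e12^2 = -1.
Since M commutes with its reverse ~M = a - b*e12, M * ~M = a^2 - b^2*e12^2 = a^2 + b^2.
So M^{-1} = ~M / (a^2 + b^2) = (a - b*e12)/(a^2 + b^2).
a^2 + b^2 = 9 + 1 = 10
Scalar part = 3/10 = 3/10
Bivector coeff = 1/10 = 1/10
M^{-1} = 3/10 + 1/10*e12


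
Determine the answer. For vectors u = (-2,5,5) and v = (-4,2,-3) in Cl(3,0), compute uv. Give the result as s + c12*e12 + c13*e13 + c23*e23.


In Cl(3,0): e_i^2 = 1, e_ie_j = -e_je_i for i != j.
Scalar part = u . v = (-2)*(-4) + 5*2 + 5*(-3)
= 8 + 10 + (-15) = 3
e12 coeff = (-2)*2 - 5*(-4) = -4 - (-20) = 16
e13 coeff = (-2)*(-3) - 5*(-4) = 6 - (-20) = 26
e23 coeff = 5*(-3) - 5*2 = -15 - 10 = -25
uv = 3 + 16*e12 + 26*e13 - 25*e23


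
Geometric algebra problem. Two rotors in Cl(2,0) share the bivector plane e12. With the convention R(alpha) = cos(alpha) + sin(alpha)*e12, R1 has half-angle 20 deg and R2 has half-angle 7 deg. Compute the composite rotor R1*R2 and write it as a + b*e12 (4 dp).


Same-plane rotors commute and their half-angles add:
R1*R2 = cos(a1 + a2) + sin(a1 + a2)*e12.
a1 + a2 = 20 + 7 = 27 deg
cos(27 deg) = 0.8910
sin(27 deg) = 0.4540
R1*R2 = 0.8910 + 0.4540*e12


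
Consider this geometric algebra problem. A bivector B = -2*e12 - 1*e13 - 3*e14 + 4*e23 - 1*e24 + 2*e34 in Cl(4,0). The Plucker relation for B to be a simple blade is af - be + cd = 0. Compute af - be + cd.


Plucker relation: af - be + cd
a*f = (-2)*2 = -4
b*e = (-1)*(-1) = 1
c*d = (-3)*4 = -12
af - be + cd = -4 - 1 + (-12)
= -17


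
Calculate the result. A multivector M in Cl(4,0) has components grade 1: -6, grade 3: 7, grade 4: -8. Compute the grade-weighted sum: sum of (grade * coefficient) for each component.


Grade-weighted sum = sum of grade_k * coefficient_k
1*(-6) = -6
3*7 = 21
4*(-8) = -32
Total = -6 + 21 + (-32) = -17


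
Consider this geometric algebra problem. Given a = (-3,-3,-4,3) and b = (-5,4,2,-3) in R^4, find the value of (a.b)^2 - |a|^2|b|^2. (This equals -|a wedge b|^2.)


a . b = (-3)*(-5) + (-3)*4 + (-4)*2 + 3*(-3)
= 15 + (-12) + (-8) + (-9) = -14
|a|^2 = (-3)^2 + (-3)^2 + (-4)^2 + 3^2 = 43
|b|^2 = (-5)^2 + 4^2 + 2^2 + (-3)^2 = 54
(a.b)^2 = (-14)^2 = 196
|a|^2 * |b|^2 = 43 * 54 = 2322
Result = 196 - 2322 = -2126


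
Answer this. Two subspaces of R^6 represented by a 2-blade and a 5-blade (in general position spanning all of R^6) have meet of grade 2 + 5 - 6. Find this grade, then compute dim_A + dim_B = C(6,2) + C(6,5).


Meet grade = grade(A) + grade(B) - n
= 2 + 5 - 6 = 1
C(6,2) = 15
C(6,5) = 6
dim_A + dim_B = 15 + 6 = 21


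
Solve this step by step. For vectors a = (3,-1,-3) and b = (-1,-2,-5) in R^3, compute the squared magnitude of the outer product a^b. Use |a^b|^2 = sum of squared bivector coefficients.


a wedge b = (a1*b2 - a2*b1)*e12 + (a1*b3 - a3*b1)*e13 + (a2*b3 - a3*b2)*e23
e12 coeff: 3*(-2) - (-1)*(-1) = -6 - 1 = -7
e13 coeff: 3*(-5) - (-3)*(-1) = -15 - 3 = -18
e23 coeff: (-1)*(-5) - (-3)*(-2) = 5 - 6 = -1
|a wedge b|^2 = (-7)^2 + (-18)^2 + (-1)^2
= 49 + 324 + 1
= 374


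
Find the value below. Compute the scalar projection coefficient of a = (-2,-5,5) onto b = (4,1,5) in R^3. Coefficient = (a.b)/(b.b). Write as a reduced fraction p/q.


Projection coefficient = (a . b) / (b . b)
a . b = (-2)*4 + (-5)*1 + 5*5
= -8 + (-5) + 25 = 12
b . b = 4^2 + 1^2 + 5^2
= 16 + 1 + 25 = 42
Coefficient = 12/42
In lowest terms: 2/7


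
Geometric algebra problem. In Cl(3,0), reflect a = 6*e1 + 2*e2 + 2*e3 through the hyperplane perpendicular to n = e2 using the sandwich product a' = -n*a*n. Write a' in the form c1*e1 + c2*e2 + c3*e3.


Reflection formula: a' = -n*a*n, with n = e2 (unit vector, n^2 = 1).
For reflection through hyperplane perp to e2:
The component along e2 flips sign, others stay.
a = (6, 2, 2)
a' = (6, -2, 2)
a' = 6*e1 - 2*e2 + 2*e3


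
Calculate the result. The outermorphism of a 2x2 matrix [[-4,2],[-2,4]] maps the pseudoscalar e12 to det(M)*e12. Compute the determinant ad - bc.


The outermorphism of a linear map f sends e1^e2 to f(e1)^f(e2).
f(e1) = -4*e1 - 2*e2
f(e2) = 2*e1 + 4*e2
f(e1) ^ f(e2) = (-4*e1 - 2*e2) ^ (2*e1 + 4*e2)
= (-4)*4*e12 + (-2)*2*e21
= (-16 - (-4))*e12
= -12*e12
Coefficient = -12


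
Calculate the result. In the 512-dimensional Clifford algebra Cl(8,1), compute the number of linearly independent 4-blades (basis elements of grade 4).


Number of grade-k basis blades in Cl(p,q) with n = p + q is C(n, k).
n = 8 + 1 = 9
C(9, 4) = 9! / (4! * 5!)
= 362880 / (24 * 120)
= 126


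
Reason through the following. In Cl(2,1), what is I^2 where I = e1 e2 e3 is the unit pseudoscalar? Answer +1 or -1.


The pseudoscalar I = e1...e_n (product of all n generators) of Cl(p,q) satisfies I^2 = (-1)^(q + n(n-1)/2).
p = 2, q = 1, n = p + q = 3
n(n-1)/2 = 3 * 2 / 2 = 3
Exponent = q + n(n-1)/2 = 1 + 3 = 4
I^2 = (-1)^4 = +1


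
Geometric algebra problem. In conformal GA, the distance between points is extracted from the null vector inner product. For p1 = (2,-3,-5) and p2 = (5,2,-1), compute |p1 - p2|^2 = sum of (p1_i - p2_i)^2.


p1 - p2 = (-3, -5, -4)
|p1 - p2|^2 = (-3)^2 + (-5)^2 + (-4)^2
= 9 + 25 + 16
= 50


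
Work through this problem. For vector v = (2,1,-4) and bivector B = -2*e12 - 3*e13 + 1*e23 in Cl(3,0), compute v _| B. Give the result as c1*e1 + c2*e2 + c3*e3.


Left contraction v _| B = <vB>_1 (grade-1 part of the geometric product vB).
Using e1_|e12 = e2, e2_|e12 = -e1, e1_|e13 = e3, e3_|e13 = -e1, e2_|e23 = e3, e3_|e23 = -e2:
e1 coeff: -v2*b12 - v3*b13 = -(1)*(-2) - (-4)*(-3) = -10
e2 coeff: v1*b12 - v3*b23 = (2)*(-2) - (-4)*(1) = 0
e3 coeff: v1*b13 + v2*b23 = (2)*(-3) + (1)*(1) = -5
v _| B = -10*e1 + 0*e2 - 5*e3


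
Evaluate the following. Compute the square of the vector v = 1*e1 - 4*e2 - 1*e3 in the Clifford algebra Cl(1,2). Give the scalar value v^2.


v^2 = sum of c_i^2 * e_i^2
Positive signature terms (e_i^2 = +1): 1^2 = 1
Negative signature terms (e_j^2 = -1): (-4)^2 + (-1)^2 = 17
v^2 = 1 - 17 = -16


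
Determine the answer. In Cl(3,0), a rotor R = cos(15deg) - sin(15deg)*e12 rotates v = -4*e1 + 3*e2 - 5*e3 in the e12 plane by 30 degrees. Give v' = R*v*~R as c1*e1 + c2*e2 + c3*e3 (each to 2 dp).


Rotor R = cos(15deg) - sin(15deg)*e12
Rotation angle theta = 2 * 15 = 30 degrees in the e12 plane (e1 -> e2).
The component perpendicular to the plane (e3) is invariant: v'_3 = v3 = -5.00
cos(30deg) = 0.8660, sin(30deg) = 0.5000
v'_1 = v1*cos(theta) - v2*sin(theta) = -4*0.8660 - 3*0.5000 = -4.96
v'_2 = v1*sin(theta) + v2*cos(theta) = -4*0.5000 + 3*0.8660 = 0.60
v' = -4.96*e1 + 0.60*e2 - 5.00*e3


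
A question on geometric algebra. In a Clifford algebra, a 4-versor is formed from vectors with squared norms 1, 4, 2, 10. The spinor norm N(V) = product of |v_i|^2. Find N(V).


Spinor norm N(V) = |v1|^2 * |v2|^2 * ... * |v4|^2
= 1 * 4 * 2 * 10
Running product: 1, 4, 8, 80
N(V) = 80


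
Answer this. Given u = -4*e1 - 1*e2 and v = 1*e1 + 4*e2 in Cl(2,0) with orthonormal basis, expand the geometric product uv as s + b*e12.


Expand: (-4*e1 - 1*e2)(1*e1 + 4*e2)
= (-4)*1*e1e1 + (-4)*4*e1e2 + (-1)*1*e2e1 + (-1)*4*e2e2
Using e1^2 = e2^2 = 1, e2e1 = -e1e2:
Scalar part s = (-4)*1 + (-1)*4 = -4 + (-4) = -8
Bivector part b = (-4)*4 - (-1)*1 = -16 - (-1) = -15
uv = -8 - 15*e12


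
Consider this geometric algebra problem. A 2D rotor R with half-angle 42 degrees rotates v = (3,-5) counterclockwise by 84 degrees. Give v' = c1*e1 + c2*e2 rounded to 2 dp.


Rotor R = cos(42deg) - sin(42deg)*e12
Rotation angle theta = 2 * 42 = 84 degrees
v' = R*v*~R rotates v by theta.
cos(84deg) = 0.1045, sin(84deg) = 0.9945
v'_1 = 3*cos(84deg) - (-5)*sin(84deg)
= 3*0.1045 - (-5)*0.9945
= 5.29
v'_2 = 3*sin(84deg) + (-5)*cos(84deg)
= 3*0.9945 + (-5)*0.1045
= 2.46
v' = 5.29*e1 + 2.46*e2


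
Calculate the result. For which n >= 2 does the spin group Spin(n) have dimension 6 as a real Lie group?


dim Spin(n) = dim so(n) = n(n-1)/2.
Solve n(n-1)/2 = 6, i.e. n^2 - n - 12 = 0.
Discriminant = 1 + 8*6 = 49
n = (1 + sqrt(49))/2 = (1 + 7)/2 = 4


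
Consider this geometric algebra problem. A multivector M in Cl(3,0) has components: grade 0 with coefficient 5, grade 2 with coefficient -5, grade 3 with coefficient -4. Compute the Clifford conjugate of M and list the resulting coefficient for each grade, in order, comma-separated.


Clifford conjugate sign for grade k: (-1)^(k(k+1)/2)
Grade 0: (-1)^(0*1/2) = (-1)^0 = 1, coeff 5 -> 5
Grade 2: (-1)^(2*3/2) = (-1)^3 = -1, coeff -5 -> 5
Grade 3: (-1)^(3*4/2) = (-1)^6 = 1, coeff -4 -> -4
Conjugated coefficients: 5, 5, -4


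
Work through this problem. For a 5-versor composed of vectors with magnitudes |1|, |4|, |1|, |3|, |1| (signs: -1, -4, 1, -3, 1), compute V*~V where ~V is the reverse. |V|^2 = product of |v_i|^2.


Each vector v_i has |v_i|^2 = s_i^2
Squared scales: (-1)^2 = 1, (-4)^2 = 16, 1^2 = 1, (-3)^2 = 9, 1^2 = 1
|V|^2 = 1 * 16 * 1 * 9 * 1
= 144


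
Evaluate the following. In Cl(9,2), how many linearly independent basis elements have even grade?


Even subalgebra dimension = 2^(n-1)
n = 9 + 2 = 11
2^(11 - 1) = 2^10 = 1024
Verification: sum of C(11,k) for even k = 1 + 55 + 330 + 462 + 165 + 11 = 1024
Result = 1024


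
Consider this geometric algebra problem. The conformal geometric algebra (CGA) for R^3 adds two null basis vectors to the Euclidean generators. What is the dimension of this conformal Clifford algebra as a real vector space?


The conformal model of R^3 uses Cl(4,1): the 3 Euclidean generators plus two extra orthogonal generators e+ (e+^2 = +1) and e- (e-^2 = -1), from which the null vectors e0, einf are built.
Number of generators m = 3 + 2 = 5.
dim Cl(p,q) = 2^m = 2^5 = 32


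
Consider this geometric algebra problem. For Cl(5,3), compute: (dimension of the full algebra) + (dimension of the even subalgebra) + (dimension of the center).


n = 5 + 3 = 8
Total dim = 2^8 = 256
Even subalgebra dim = 2^7 = 128
n is even, so center dim = 1
Sum = 256 + 128 + 1 = 385


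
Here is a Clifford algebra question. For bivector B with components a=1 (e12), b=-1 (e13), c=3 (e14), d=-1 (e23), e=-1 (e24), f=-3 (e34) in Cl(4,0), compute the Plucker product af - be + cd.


Plucker relation: af - be + cd
a*f = 1*(-3) = -3
b*e = (-1)*(-1) = 1
c*d = 3*(-1) = -3
af - be + cd = -3 - 1 + (-3)
= -7


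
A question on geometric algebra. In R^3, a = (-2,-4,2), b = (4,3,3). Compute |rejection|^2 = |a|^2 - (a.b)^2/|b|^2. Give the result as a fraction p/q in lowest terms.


|a|^2 = (-2)^2 + (-4)^2 + 2^2 = 24
|b|^2 = 4^2 + 3^2 + 3^2 = 34
a . b = (-2)*4 + (-4)*3 + 2*3 = -14
(a.b)^2 = (-14)^2 = 196
|rej|^2 = 24 - 196/34
= (816 - 196)/34
= 620/34
In lowest terms: 310/17


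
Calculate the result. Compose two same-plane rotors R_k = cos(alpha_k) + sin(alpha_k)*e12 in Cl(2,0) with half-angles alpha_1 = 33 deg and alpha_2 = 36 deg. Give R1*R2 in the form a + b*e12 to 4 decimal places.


Same-plane rotors commute and their half-angles add:
R1*R2 = cos(a1 + a2) + sin(a1 + a2)*e12.
a1 + a2 = 33 + 36 = 69 deg
cos(69 deg) = 0.3584
sin(69 deg) = 0.9336
R1*R2 = 0.3584 + 0.9336*e12


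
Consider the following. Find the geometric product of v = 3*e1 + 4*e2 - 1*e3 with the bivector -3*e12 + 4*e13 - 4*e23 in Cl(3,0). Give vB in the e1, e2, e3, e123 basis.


vB has grade-1 (vector) and grade-3 (trivector) parts: vB = (v _| B) + (v ^ B).
Vector part <vB>_1:
  e1: -v2*b12 - v3*b13 = -(4)*(-3) - (-1)*(4) = 16
  e2: v1*b12 - v3*b23 = (3)*(-3) - (-1)*(-4) = -13
  e3: v1*b13 + v2*b23 = (3)*(4) + (4)*(-4) = -4
Trivector part <vB>_3:
  e123: v1*b23 - v2*b13 + v3*b12 = (3)*(-4) - (4)*(4) + (-1)*(-3) = -25
vB = 16*e1 - 13*e2 - 4*e3 - 25*e123


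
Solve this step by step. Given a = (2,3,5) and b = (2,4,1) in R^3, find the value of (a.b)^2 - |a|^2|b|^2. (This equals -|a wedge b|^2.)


a . b = 2*2 + 3*4 + 5*1
= 4 + 12 + 5 = 21
|a|^2 = 2^2 + 3^2 + 5^2 = 38
|b|^2 = 2^2 + 4^2 + 1^2 = 21
(a.b)^2 = 21^2 = 441
|a|^2 * |b|^2 = 38 * 21 = 798
Result = 441 - 798 = -357


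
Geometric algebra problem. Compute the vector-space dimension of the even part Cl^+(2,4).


Even subalgebra dimension = 2^(n-1)
n = 2 + 4 = 6
2^(6 - 1) = 2^5 = 32
Verification: sum of C(6,k) for even k = 1 + 15 + 15 + 1 = 32
Result = 32


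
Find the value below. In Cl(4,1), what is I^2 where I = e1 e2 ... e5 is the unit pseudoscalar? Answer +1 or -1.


The pseudoscalar I = e1...e_n (product of all n generators) of Cl(p,q) satisfies I^2 = (-1)^(q + n(n-1)/2).
p = 4, q = 1, n = p + q = 5
n(n-1)/2 = 5 * 4 / 2 = 10
Exponent = q + n(n-1)/2 = 1 + 10 = 11
I^2 = (-1)^11 = -1


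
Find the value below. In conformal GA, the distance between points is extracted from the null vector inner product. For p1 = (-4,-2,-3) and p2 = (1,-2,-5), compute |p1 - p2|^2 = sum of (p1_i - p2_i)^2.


p1 - p2 = (-5, 0, 2)
|p1 - p2|^2 = (-5)^2 + 0^2 + 2^2
= 25 + 0 + 4
= 29


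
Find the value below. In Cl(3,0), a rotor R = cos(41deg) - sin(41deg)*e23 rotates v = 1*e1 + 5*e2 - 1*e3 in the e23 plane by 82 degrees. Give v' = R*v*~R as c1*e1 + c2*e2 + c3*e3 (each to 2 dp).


Rotor R = cos(41deg) - sin(41deg)*e23
Rotation angle theta = 2 * 41 = 82 degrees in the e23 plane (e2 -> e3).
The component perpendicular to the plane (e1) is invariant: v'_1 = v1 = 1.00
cos(82deg) = 0.1392, sin(82deg) = 0.9903
v'_2 = v2*cos(theta) - v3*sin(theta) = 5*0.1392 - (-1)*0.9903 = 1.69
v'_3 = v2*sin(theta) + v3*cos(theta) = 5*0.9903 + (-1)*0.1392 = 4.81
v' = 1.00*e1 + 1.69*e2 + 4.81*e3


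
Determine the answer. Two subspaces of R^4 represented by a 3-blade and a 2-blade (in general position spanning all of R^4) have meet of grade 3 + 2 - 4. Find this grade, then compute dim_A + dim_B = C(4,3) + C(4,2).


Meet grade = grade(A) + grade(B) - n
= 3 + 2 - 4 = 1
C(4,3) = 4
C(4,2) = 6
dim_A + dim_B = 4 + 6 = 10


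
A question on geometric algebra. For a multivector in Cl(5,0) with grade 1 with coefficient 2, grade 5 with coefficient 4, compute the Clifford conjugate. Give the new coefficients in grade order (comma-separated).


Clifford conjugate sign for grade k: (-1)^(k(k+1)/2)
Grade 1: (-1)^(1*2/2) = (-1)^1 = -1, coeff 2 -> -2
Grade 5: (-1)^(5*6/2) = (-1)^15 = -1, coeff 4 -> -4
Conjugated coefficients: -2, -4


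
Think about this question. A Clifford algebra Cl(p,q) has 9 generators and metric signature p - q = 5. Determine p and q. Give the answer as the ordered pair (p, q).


We need p + q = 9 and p - q = 5.
Adding: 2p = 9 + 5 = 14, so p = 7.
Then q = 9 - 7 = 2.
(p, q) = (7, 2)


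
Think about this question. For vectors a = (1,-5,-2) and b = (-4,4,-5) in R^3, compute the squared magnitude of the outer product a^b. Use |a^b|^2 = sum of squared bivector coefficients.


a wedge b = (a1*b2 - a2*b1)*e12 + (a1*b3 - a3*b1)*e13 + (a2*b3 - a3*b2)*e23
e12 coeff: 1*4 - (-5)*(-4) = 4 - 20 = -16
e13 coeff: 1*(-5) - (-2)*(-4) = -5 - 8 = -13
e23 coeff: (-5)*(-5) - (-2)*4 = 25 - (-8) = 33
|a wedge b|^2 = (-16)^2 + (-13)^2 + 33^2
= 256 + 169 + 1089
= 1514


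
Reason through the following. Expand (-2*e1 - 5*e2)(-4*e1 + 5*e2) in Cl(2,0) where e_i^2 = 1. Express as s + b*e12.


Expand: (-2*e1 - 5*e2)(-4*e1 + 5*e2)
= (-2)*(-4)*e1e1 + (-2)*5*e1e2 + (-5)*(-4)*e2e1 + (-5)*5*e2e2
Using e1^2 = e2^2 = 1, e2e1 = -e1e2:
Scalar part s = (-2)*(-4) + (-5)*5 = 8 + (-25) = -17
Bivector part b = (-2)*5 - (-5)*(-4) = -10 - 20 = -30
uv = -17 - 30*e12


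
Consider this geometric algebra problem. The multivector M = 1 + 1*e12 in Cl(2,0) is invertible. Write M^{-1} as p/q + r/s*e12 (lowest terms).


M = 1 + 1*e12, where e12^2 = -1.
Since M commutes with its reverse ~M = a - b*e12, M * ~M = a^2 - b^2*e12^2 = a^2 + b^2.
So M^{-1} = ~M / (a^2 + b^2) = (a - b*e12)/(a^2 + b^2).
a^2 + b^2 = 1 + 1 = 2
Scalar part = 1/2 = 1/2
Bivector coeff = -1/2 = -1/2
M^{-1} = 1/2 - 1/2*e12


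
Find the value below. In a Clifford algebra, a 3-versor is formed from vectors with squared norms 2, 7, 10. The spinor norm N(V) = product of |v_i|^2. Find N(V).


Spinor norm N(V) = |v1|^2 * |v2|^2 * ... * |v3|^2
= 2 * 7 * 10
Running product: 2, 14, 140
N(V) = 140


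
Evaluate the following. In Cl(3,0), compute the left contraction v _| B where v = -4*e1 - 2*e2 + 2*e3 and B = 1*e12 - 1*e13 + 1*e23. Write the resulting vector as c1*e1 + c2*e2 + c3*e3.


Left contraction v _| B = <vB>_1 (grade-1 part of the geometric product vB).
Using e1_|e12 = e2, e2_|e12 = -e1, e1_|e13 = e3, e3_|e13 = -e1, e2_|e23 = e3, e3_|e23 = -e2:
e1 coeff: -v2*b12 - v3*b13 = -(-2)*(1) - (2)*(-1) = 4
e2 coeff: v1*b12 - v3*b23 = (-4)*(1) - (2)*(1) = -6
e3 coeff: v1*b13 + v2*b23 = (-4)*(-1) + (-2)*(1) = 2
v _| B = 4*e1 - 6*e2 + 2*e3


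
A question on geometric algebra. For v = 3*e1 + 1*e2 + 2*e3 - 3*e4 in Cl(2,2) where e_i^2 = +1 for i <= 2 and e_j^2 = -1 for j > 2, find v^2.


v^2 = sum of c_i^2 * e_i^2
Positive signature terms (e_i^2 = +1): 3^2 + 1^2 = 10
Negative signature terms (e_j^2 = -1): 2^2 + (-3)^2 = 13
v^2 = 10 - 13 = -3


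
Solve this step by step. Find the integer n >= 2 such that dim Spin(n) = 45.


dim Spin(n) = dim so(n) = n(n-1)/2.
Solve n(n-1)/2 = 45, i.e. n^2 - n - 90 = 0.
Discriminant = 1 + 8*45 = 361
n = (1 + sqrt(361))/2 = (1 + 19)/2 = 10


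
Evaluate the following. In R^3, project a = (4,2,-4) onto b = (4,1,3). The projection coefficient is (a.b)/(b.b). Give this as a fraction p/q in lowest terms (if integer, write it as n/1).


Projection coefficient = (a . b) / (b . b)
a . b = 4*4 + 2*1 + (-4)*3
= 16 + 2 + (-12) = 6
b . b = 4^2 + 1^2 + 3^2
= 16 + 1 + 9 = 26
Coefficient = 6/26
In lowest terms: 3/13


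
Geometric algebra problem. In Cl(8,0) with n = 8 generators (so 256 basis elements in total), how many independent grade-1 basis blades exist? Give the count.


Number of grade-k basis blades in Cl(p,q) with n = p + q is C(n, k).
n = 8 + 0 = 8
C(8, 1) = 8! / (1! * 7!)
= 40320 / (1 * 5040)
= 8


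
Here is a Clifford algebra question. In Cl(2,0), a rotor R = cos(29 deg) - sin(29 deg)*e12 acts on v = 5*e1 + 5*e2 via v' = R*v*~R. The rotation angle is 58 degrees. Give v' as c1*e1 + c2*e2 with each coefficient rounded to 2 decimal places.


Rotor R = cos(29deg) - sin(29deg)*e12
Rotation angle theta = 2 * 29 = 58 degrees
v' = R*v*~R rotates v by theta.
cos(58deg) = 0.5299, sin(58deg) = 0.8480
v'_1 = 5*cos(58deg) - 5*sin(58deg)
= 5*0.5299 - 5*0.8480
= -1.59
v'_2 = 5*sin(58deg) + 5*cos(58deg)
= 5*0.8480 + 5*0.5299
= 6.89
v' = -1.59*e1 + 6.89*e2


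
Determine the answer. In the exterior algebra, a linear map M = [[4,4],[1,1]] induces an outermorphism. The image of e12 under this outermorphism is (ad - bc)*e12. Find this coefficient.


The outermorphism of a linear map f sends e1^e2 to f(e1)^f(e2).
f(e1) = 4*e1 + 1*e2
f(e2) = 4*e1 + 1*e2
f(e1) ^ f(e2) = (4*e1 + 1*e2) ^ (4*e1 + 1*e2)
= 4*1*e12 + 1*4*e21
= (4 - 4)*e12
= 0*e12
Coefficient = 0


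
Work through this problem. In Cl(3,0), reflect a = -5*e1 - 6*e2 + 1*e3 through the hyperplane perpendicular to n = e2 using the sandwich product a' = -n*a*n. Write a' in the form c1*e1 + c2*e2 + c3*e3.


Reflection formula: a' = -n*a*n, with n = e2 (unit vector, n^2 = 1).
For reflection through hyperplane perp to e2:
The component along e2 flips sign, others stay.
a = (-5, -6, 1)
a' = (-5, 6, 1)
a' = -5*e1 + 6*e2 + 1*e3


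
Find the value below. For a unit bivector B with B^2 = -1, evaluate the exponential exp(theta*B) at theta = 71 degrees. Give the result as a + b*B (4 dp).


For a unit bivector B with B^2 = -1, the exponential series gives
e^(theta*B) = cos(theta) + sin(theta)*B (the GA analogue of Euler's formula).
theta = 71 degrees = 1.239184 rad
cos(71 deg) = 0.3256
sin(71 deg) = 0.9455
exp(theta*B) = 0.3256 + 0.9455*B


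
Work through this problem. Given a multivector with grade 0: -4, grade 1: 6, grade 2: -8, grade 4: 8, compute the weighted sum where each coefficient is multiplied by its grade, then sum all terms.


Grade-weighted sum = sum of grade_k * coefficient_k
0*(-4) = 0
1*6 = 6
2*(-8) = -16
4*8 = 32
Total = 0 + 6 + (-16) + 32 = 22


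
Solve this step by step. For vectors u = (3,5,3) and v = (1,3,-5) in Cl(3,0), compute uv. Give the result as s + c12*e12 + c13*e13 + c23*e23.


In Cl(3,0): e_i^2 = 1, e_ie_j = -e_je_i for i != j.
Scalar part = u . v = 3*1 + 5*3 + 3*(-5)
= 3 + 15 + (-15) = 3
e12 coeff = 3*3 - 5*1 = 9 - 5 = 4
e13 coeff = 3*(-5) - 3*1 = -15 - 3 = -18
e23 coeff = 5*(-5) - 3*3 = -25 - 9 = -34
uv = 3 + 4*e12 - 18*e13 - 34*e23


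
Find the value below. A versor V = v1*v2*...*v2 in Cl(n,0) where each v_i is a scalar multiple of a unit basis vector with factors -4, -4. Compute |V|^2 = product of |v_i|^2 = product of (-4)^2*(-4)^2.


Each vector v_i has |v_i|^2 = s_i^2
Squared scales: (-4)^2 = 16, (-4)^2 = 16
|V|^2 = 16 * 16
= 256


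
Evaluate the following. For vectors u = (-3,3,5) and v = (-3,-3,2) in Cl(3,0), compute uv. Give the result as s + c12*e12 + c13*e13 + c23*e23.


In Cl(3,0): e_i^2 = 1, e_ie_j = -e_je_i for i != j.
Scalar part = u . v = (-3)*(-3) + 3*(-3) + 5*2
= 9 + (-9) + 10 = 10
e12 coeff = (-3)*(-3) - 3*(-3) = 9 - (-9) = 18
e13 coeff = (-3)*2 - 5*(-3) = -6 - (-15) = 9
e23 coeff = 3*2 - 5*(-3) = 6 - (-15) = 21
uv = 10 + 18*e12 + 9*e13 + 21*e23


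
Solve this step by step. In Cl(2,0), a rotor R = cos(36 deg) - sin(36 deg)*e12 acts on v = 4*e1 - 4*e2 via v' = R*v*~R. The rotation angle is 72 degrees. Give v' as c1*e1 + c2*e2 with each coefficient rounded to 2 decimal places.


Rotor R = cos(36deg) - sin(36deg)*e12
Rotation angle theta = 2 * 36 = 72 degrees
v' = R*v*~R rotates v by theta.
cos(72deg) = 0.3090, sin(72deg) = 0.9511
v'_1 = 4*cos(72deg) - (-4)*sin(72deg)
= 4*0.3090 - (-4)*0.9511
= 5.04
v'_2 = 4*sin(72deg) + (-4)*cos(72deg)
= 4*0.9511 + (-4)*0.3090
= 2.57
v' = 5.04*e1 + 2.57*e2
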